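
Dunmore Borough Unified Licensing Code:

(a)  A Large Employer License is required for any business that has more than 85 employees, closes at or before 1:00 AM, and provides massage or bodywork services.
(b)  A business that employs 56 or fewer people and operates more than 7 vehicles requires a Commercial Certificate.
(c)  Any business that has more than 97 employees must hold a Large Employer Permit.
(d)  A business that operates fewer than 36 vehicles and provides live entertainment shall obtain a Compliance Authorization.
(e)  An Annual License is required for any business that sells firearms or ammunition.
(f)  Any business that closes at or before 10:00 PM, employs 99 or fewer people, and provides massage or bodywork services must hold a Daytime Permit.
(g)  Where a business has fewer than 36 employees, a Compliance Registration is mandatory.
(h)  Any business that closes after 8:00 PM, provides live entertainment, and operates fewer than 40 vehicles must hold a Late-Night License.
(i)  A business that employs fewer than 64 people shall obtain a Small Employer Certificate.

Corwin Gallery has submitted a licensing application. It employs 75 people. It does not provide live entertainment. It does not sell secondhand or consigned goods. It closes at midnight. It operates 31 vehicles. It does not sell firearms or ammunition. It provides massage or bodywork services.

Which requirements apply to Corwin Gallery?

None

(a) employees 75 ≤ 85; closes midnight, at/before 1:00 AM; provides massage or bodywork services → Large Employer License not required.
(b) employees 75 > 56; vehicles 31 > 7 → Commercial Certificate not required.
(c) employees 75 ≤ 97 → Large Employer Permit not required.
(d) vehicles 31 < 36; does not provide live entertainment → Compliance Authorization not required.
(e) does not sell firearms or ammunition → Annual License not required.
(f) closes midnight, after 10:00 PM; employees 75 ≤ 99; provides massage or bodywork services → Daytime Permit not required.
(g) employees 75 ≥ 36 → Compliance Registration not required.
(h) closes midnight, after 8:00 PM; does not provide live entertainment; vehicles 31 < 40 → Late-Night License not required.
(i) employees 75 ≥ 64 → Small Employer Certificate not required.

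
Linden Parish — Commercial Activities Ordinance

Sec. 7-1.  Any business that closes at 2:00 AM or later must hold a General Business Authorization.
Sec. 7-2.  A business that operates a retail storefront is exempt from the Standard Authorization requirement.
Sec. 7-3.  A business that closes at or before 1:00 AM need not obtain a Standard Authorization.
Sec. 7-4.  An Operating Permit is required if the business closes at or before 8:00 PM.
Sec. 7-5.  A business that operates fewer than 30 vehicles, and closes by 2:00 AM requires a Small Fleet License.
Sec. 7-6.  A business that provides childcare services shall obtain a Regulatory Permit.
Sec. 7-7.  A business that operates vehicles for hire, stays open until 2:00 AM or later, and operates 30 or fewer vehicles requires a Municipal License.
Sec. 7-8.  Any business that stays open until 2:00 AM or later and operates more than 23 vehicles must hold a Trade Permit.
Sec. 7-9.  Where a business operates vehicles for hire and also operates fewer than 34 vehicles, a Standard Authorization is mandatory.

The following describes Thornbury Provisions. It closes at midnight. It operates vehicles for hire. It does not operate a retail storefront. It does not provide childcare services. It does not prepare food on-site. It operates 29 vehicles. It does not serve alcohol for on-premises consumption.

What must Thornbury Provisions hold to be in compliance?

Small Fleet License

Sec. 7-1. closes midnight, at/before 2:00 AM → General Business Authorization not required.
Sec. 7-2. does not operate a retail storefront → Standard Authorization exemption does not apply.
Sec. 7-3. closes midnight, at/before 1:00 AM → exempt from Standard Authorization.
Sec. 7-4. closes midnight, after 8:00 PM → Operating Permit not required.
Sec. 7-5. vehicles 29 < 30; closes midnight, at/before 2:00 AM → Small Fleet License required.
Sec. 7-6. does not provide childcare services → Regulatory Permit not required.
Sec. 7-7. operates vehicles for hire; closes midnight, at/before 2:00 AM; vehicles 29 ≤ 30 → Municipal License not required.
Sec. 7-8. closes midnight, at/before 2:00 AM; vehicles 29 > 23 → Trade Permit not required.
Sec. 7-9. operates vehicles for hire; vehicles 29 < 34 → Standard Authorization required.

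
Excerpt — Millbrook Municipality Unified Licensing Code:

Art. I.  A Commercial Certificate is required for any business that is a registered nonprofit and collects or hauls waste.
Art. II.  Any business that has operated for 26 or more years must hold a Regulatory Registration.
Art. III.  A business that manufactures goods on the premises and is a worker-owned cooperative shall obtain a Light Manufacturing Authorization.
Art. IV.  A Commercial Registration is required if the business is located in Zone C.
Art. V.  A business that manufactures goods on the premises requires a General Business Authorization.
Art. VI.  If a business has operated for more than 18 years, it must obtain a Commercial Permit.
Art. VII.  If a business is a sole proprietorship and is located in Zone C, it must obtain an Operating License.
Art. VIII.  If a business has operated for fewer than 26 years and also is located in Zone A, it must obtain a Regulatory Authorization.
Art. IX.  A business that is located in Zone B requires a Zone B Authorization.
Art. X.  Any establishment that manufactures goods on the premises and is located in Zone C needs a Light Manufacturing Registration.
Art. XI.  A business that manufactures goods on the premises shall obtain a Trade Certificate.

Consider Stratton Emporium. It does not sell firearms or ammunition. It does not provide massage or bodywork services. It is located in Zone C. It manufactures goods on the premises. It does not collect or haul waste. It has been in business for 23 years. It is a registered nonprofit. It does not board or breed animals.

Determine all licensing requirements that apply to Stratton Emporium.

Art. I. is a registered nonprofit; does not collect or haul waste → Commercial Certificate not required.
Art. II. years in business 23 < 26 → Regulatory Registration not required.
Art. III. manufactures goods on the premises; is a registered nonprofit (not: is a worker-owned cooperative) → Light Manufacturing Authorization not required.
Art. IV. is located in Zone C → Commercial Registration required.
Art. V. manufactures goods on the premises → General Business Authorization required.
Art. VI. years in business 23 > 18 → Commercial Permit required.
Art. VII. is a registered nonprofit (not: is a sole proprietorship); is located in Zone C → Operating License not required.
Art. VIII. years in business 23 < 26; is located in Zone C (not: is located in Zone A) → Regulatory Authorization not required.
Art. IX. is located in Zone C (not: is located in Zone B) → Zone B Authorization not required.
Art. X. manufactures goods on the premises; is located in Zone C → Light Manufacturing Registration required.
Art. XI. manufactures goods on the premises → Trade Certificate required.

Commercial Permit, Commercial Registration, General Business Authorization, Light Manufacturing Registration, Trade Certificate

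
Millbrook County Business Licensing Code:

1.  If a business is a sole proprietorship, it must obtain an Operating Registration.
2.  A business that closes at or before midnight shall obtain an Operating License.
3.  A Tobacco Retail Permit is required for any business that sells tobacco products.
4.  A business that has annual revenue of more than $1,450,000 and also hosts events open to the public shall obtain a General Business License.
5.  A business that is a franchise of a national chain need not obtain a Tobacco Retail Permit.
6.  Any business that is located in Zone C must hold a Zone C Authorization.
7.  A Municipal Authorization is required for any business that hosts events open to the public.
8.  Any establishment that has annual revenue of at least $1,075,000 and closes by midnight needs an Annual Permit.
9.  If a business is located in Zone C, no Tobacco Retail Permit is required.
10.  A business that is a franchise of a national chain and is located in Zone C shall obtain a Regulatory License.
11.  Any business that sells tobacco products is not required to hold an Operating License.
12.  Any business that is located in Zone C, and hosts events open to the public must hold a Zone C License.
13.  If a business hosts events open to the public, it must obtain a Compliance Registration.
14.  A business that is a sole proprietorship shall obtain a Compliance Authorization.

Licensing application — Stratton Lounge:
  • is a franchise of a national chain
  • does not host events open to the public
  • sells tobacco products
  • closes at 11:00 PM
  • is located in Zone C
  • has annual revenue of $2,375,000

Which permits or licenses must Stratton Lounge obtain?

1. is a franchise of a national chain (not: is a sole proprietorship) → Operating Registration not required.
2. closes 11:00 PM, at/before midnight → Operating License required.
3. sells tobacco products → Tobacco Retail Permit required.
4. revenue $2,375,000 > $1,450,000; does not host events open to the public → General Business License not required.
5. is a franchise of a national chain → exempt from Tobacco Retail Permit.
6. is located in Zone C → Zone C Authorization required.
7. does not host events open to the public → Municipal Authorization not required.
8. revenue $2,375,000 ≥ $1,075,000; closes 11:00 PM, at/before midnight → Annual Permit required.
9. is located in Zone C → exempt from Tobacco Retail Permit.
10. is a franchise of a national chain; is located in Zone C → Regulatory License required.
11. sells tobacco products → exempt from Operating License.
12. is located in Zone C; does not host events open to the public → Zone C License not required.
13. does not host events open to the public → Compliance Registration not required.
14. is a franchise of a national chain (not: is a sole proprietorship) → Compliance Authorization not required.

Annual Permit, Regulatory License, Zone C Authorization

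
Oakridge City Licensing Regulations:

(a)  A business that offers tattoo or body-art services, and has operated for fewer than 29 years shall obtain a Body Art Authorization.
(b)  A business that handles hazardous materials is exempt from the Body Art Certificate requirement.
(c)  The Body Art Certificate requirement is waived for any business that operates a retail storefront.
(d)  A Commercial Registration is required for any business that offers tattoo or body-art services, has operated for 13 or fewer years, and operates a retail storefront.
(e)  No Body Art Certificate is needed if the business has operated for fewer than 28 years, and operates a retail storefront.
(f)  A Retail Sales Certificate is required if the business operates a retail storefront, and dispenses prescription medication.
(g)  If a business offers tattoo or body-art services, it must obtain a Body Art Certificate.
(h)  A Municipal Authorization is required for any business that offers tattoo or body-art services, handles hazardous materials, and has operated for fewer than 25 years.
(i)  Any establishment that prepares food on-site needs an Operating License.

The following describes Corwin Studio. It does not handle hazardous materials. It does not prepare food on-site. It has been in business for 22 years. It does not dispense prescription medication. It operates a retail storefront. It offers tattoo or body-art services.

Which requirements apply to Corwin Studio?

(a) offers tattoo or body-art services; years in business 22 < 29 → Body Art Authorization required.
(b) does not handle hazardous materials → Body Art Certificate exemption does not apply.
(c) operates a retail storefront → exempt from Body Art Certificate.
(d) offers tattoo or body-art services; years in business 22 > 13; operates a retail storefront → Commercial Registration not required.
(e) years in business 22 < 28; operates a retail storefront → exempt from Body Art Certificate.
(f) operates a retail storefront; does not dispense prescription medication → Retail Sales Certificate not required.
(g) offers tattoo or body-art services → Body Art Certificate required.
(h) offers tattoo or body-art services; does not handle hazardous materials; years in business 22 < 25 → Municipal Authorization not required.
(i) does not prepare food on-site → Operating License not required.

Body Art Authorization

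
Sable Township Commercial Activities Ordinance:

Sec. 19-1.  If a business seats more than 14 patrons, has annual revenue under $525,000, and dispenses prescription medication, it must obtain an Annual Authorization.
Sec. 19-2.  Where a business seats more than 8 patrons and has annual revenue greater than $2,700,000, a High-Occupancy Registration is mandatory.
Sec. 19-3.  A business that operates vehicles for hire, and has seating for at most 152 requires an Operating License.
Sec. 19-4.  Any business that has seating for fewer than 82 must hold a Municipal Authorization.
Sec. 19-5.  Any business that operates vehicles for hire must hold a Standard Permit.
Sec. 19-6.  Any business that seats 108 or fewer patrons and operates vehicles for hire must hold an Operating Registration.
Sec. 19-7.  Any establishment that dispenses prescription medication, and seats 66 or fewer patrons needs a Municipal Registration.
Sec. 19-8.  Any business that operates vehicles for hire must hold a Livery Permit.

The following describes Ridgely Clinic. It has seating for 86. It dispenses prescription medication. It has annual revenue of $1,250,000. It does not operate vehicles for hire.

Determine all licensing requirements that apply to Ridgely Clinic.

Sec. 19-1. seating 86 > 14; revenue $1,250,000 ≥ $525,000; dispenses prescription medication → Annual Authorization not required.
Sec. 19-2. seating 86 > 8; revenue $1,250,000 ≤ $2,700,000 → High-Occupancy Registration not required.
Sec. 19-3. does not operate vehicles for hire; seating 86 ≤ 152 → Operating License not required.
Sec. 19-4. seating 86 ≥ 82 → Municipal Authorization not required.
Sec. 19-5. does not operate vehicles for hire → Standard Permit not required.
Sec. 19-6. seating 86 ≤ 108; does not operate vehicles for hire → Operating Registration not required.
Sec. 19-7. dispenses prescription medication; seating 86 > 66 → Municipal Registration not required.
Sec. 19-8. does not operate vehicles for hire → Livery Permit not required.

None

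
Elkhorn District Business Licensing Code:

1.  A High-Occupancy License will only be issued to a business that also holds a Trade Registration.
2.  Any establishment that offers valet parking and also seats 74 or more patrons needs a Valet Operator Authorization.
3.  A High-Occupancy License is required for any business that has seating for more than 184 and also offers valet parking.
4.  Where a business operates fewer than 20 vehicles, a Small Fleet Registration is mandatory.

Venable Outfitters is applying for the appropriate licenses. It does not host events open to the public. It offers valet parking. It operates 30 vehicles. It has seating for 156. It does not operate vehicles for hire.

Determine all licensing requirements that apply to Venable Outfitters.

Valet Operator Authorization

1. High-Occupancy License is not required → no effect.
2. offers valet parking; seating 156 ≥ 74 → Valet Operator Authorization required.
3. seating 156 ≤ 184; offers valet parking → High-Occupancy License not required.
4. vehicles 30 ≥ 20 → Small Fleet Registration not required.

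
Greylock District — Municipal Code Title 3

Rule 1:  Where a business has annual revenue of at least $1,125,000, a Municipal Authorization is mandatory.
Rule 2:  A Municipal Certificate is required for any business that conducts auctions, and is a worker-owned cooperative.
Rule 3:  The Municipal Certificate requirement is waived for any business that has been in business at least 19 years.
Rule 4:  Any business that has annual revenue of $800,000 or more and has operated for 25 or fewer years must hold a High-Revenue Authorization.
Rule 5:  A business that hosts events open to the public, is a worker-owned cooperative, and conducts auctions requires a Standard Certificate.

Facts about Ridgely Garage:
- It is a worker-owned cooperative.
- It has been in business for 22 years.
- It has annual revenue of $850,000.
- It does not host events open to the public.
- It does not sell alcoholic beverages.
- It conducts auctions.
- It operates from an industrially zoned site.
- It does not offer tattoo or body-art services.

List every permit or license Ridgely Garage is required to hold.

Rule 1: revenue $850,000 < $1,125,000 → Municipal Authorization not required.
Rule 2: conducts auctions; is a worker-owned cooperative → Municipal Certificate required.
Rule 3: years in business 22 ≥ 19 → exempt from Municipal Certificate.
Rule 4: revenue $850,000 ≥ $800,000; years in business 22 ≤ 25 → High-Revenue Authorization required.
Rule 5: does not host events open to the public; is a worker-owned cooperative; conducts auctions → Standard Certificate not required.

High-Revenue Authorization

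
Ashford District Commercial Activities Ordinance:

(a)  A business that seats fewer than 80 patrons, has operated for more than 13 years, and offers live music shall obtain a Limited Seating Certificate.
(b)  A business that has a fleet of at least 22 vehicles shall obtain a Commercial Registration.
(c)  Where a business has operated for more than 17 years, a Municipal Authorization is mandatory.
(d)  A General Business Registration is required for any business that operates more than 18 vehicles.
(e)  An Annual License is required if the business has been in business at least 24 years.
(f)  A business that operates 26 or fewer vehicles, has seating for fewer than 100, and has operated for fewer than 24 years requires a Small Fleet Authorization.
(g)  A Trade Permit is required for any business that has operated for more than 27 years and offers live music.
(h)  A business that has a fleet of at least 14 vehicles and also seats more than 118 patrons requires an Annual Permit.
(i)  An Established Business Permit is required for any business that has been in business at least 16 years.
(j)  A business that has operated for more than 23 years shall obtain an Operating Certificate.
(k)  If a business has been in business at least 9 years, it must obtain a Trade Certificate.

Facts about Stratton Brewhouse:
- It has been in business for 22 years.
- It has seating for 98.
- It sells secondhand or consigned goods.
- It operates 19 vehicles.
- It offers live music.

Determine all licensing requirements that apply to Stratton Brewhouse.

(a) seating 98 ≥ 80; years in business 22 > 13; offers live music → Limited Seating Certificate not required.
(b) vehicles 19 < 22 → Commercial Registration not required.
(c) years in business 22 > 17 → Municipal Authorization required.
(d) vehicles 19 > 18 → General Business Registration required.
(e) years in business 22 < 24 → Annual License not required.
(f) vehicles 19 ≤ 26; seating 98 < 100; years in business 22 < 24 → Small Fleet Authorization required.
(g) years in business 22 ≤ 27; offers live music → Trade Permit not required.
(h) vehicles 19 ≥ 14; seating 98 ≤ 118 → Annual Permit not required.
(i) years in business 22 ≥ 16 → Established Business Permit required.
(j) years in business 22 ≤ 23 → Operating Certificate not required.
(k) years in business 22 ≥ 9 → Trade Certificate required.

Established Business Permit, General Business Registration, Municipal Authorization, Small Fleet Authorization, Trade Certificate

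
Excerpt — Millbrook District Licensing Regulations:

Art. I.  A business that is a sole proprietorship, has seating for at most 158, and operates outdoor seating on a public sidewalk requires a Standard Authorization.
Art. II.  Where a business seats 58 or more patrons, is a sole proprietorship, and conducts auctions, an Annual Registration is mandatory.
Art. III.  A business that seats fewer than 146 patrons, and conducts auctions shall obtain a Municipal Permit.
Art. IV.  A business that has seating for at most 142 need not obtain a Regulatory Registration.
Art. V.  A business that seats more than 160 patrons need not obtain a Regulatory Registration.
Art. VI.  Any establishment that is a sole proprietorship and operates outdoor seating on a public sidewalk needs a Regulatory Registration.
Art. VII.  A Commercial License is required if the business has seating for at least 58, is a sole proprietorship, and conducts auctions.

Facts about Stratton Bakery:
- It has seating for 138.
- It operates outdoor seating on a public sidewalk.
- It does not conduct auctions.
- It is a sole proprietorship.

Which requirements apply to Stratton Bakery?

Art. I. is a sole proprietorship; seating 138 ≤ 158; operates outdoor seating on a public sidewalk → Standard Authorization required.
Art. II. seating 138 ≥ 58; is a sole proprietorship; does not conduct auctions → Annual Registration not required.
Art. III. seating 138 < 146; does not conduct auctions → Municipal Permit not required.
Art. IV. seating 138 ≤ 142 → exempt from Regulatory Registration.
Art. V. seating 138 ≤ 160 → Regulatory Registration exemption does not apply.
Art. VI. is a sole proprietorship; operates outdoor seating on a public sidewalk → Regulatory Registration required.
Art. VII. seating 138 ≥ 58; is a sole proprietorship; does not conduct auctions → Commercial License not required.

Standard Authorization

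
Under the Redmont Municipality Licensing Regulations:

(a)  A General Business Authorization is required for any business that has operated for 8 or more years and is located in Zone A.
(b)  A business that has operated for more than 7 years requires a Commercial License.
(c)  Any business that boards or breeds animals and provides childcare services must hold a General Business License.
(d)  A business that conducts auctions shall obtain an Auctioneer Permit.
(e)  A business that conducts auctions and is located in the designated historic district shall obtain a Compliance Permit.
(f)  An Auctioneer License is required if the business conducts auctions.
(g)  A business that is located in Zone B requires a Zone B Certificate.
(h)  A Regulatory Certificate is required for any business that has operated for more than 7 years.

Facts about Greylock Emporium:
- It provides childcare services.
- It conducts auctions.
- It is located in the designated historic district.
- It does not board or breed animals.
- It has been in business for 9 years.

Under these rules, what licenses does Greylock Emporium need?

(a) years in business 9 ≥ 8; is located in the designated historic district (not: is located in Zone A) → General Business Authorization not required.
(b) years in business 9 > 7 → Commercial License required.
(c) does not board or breed animals; provides childcare services → General Business License not required.
(d) conducts auctions → Auctioneer Permit required.
(e) conducts auctions; is located in the designated historic district → Compliance Permit required.
(f) conducts auctions → Auctioneer License required.
(g) is located in the designated historic district (not: is located in Zone B) → Zone B Certificate not required.
(h) years in business 9 > 7 → Regulatory Certificate required.

Auctioneer License, Auctioneer Permit, Commercial License, Compliance Permit, Regulatory Certificate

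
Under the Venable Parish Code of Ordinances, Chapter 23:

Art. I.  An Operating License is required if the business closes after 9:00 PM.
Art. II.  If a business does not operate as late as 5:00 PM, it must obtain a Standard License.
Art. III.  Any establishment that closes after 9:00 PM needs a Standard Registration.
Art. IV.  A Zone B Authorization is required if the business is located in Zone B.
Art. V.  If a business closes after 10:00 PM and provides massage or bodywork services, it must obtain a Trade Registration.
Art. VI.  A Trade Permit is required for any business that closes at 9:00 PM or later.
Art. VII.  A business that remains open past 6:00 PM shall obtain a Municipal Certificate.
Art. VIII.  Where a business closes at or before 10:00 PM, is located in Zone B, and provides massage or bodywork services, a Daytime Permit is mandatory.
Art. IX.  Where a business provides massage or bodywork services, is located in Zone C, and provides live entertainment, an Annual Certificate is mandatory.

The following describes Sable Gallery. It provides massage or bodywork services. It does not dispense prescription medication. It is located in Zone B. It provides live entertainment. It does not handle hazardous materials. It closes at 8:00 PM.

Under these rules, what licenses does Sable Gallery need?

Daytime Permit, Municipal Certificate, Zone B Authorization

Art. I. closes 8:00 PM, at/before 9:00 PM → Operating License not required.
Art. II. closes 8:00 PM, after 5:00 PM → Standard License not required.
Art. III. closes 8:00 PM, at/before 9:00 PM → Standard Registration not required.
Art. IV. is located in Zone B → Zone B Authorization required.
Art. V. closes 8:00 PM, at/before 10:00 PM; provides massage or bodywork services → Trade Registration not required.
Art. VI. closes 8:00 PM, at/before 9:00 PM → Trade Permit not required.
Art. VII. closes 8:00 PM, after 6:00 PM → Municipal Certificate required.
Art. VIII. closes 8:00 PM, at/before 10:00 PM; is located in Zone B; provides massage or bodywork services → Daytime Permit required.
Art. IX. provides massage or bodywork services; is located in Zone B (not: is located in Zone C); provides live entertainment → Annual Certificate not required.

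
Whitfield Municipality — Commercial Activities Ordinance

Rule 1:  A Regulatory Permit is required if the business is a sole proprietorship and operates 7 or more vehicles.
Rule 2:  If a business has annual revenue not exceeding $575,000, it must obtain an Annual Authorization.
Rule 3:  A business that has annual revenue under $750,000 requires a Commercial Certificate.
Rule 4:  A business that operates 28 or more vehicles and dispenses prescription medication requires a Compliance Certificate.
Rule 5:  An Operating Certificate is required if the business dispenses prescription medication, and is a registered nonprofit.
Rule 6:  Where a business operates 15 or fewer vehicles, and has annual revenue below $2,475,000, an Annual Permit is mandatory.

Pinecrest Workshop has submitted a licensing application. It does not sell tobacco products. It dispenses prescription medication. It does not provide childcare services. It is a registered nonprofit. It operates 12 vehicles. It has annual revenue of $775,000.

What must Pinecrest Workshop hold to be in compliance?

Rule 1: is a registered nonprofit (not: is a sole proprietorship); vehicles 12 ≥ 7 → Regulatory Permit not required.
Rule 2: revenue $775,000 > $575,000 → Annual Authorization not required.
Rule 3: revenue $775,000 ≥ $750,000 → Commercial Certificate not required.
Rule 4: vehicles 12 < 28; dispenses prescription medication → Compliance Certificate not required.
Rule 5: dispenses prescription medication; is a registered nonprofit → Operating Certificate required.
Rule 6: vehicles 12 ≤ 15; revenue $775,000 < $2,475,000 → Annual Permit required.

Annual Permit, Operating Certificate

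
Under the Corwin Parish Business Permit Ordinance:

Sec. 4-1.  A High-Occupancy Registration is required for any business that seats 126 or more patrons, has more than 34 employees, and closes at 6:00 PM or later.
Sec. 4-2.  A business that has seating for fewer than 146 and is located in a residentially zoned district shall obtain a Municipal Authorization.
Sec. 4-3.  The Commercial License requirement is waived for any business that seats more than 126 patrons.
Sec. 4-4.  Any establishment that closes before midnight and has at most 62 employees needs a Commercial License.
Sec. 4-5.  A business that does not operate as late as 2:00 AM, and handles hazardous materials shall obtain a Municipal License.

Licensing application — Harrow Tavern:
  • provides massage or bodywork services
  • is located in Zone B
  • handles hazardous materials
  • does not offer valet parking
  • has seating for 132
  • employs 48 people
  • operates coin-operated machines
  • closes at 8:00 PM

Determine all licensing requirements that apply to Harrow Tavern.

Sec. 4-1. seating 132 ≥ 126; employees 48 > 34; closes 8:00 PM, after 6:00 PM → High-Occupancy Registration required.
Sec. 4-2. seating 132 < 146; is located in Zone B (not: is located in a residentially zoned district) → Municipal Authorization not required.
Sec. 4-3. seating 132 > 126 → exempt from Commercial License.
Sec. 4-4. closes 8:00 PM, at/before midnight; employees 48 ≤ 62 → Commercial License required.
Sec. 4-5. closes 8:00 PM, at/before 2:00 AM; handles hazardous materials → Municipal License required.

High-Occupancy Registration, Municipal License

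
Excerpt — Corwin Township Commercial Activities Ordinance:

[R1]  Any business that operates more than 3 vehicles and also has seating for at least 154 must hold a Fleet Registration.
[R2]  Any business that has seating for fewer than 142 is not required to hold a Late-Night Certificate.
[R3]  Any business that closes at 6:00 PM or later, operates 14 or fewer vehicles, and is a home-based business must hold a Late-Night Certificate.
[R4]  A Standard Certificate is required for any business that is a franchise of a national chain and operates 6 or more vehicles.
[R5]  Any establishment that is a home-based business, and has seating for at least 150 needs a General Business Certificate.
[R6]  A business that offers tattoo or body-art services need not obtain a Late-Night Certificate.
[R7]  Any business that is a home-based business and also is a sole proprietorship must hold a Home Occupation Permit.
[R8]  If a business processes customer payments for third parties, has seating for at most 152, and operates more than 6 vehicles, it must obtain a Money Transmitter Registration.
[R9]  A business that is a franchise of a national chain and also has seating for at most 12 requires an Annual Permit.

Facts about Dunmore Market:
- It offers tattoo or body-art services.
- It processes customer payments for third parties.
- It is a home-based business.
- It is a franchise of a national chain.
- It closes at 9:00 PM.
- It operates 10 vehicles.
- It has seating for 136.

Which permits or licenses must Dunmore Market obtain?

Money Transmitter Registration, Standard Certificate

[R1] vehicles 10 > 3; seating 136 < 154 → Fleet Registration not required.
[R2] seating 136 < 142 → exempt from Late-Night Certificate.
[R3] closes 9:00 PM, after 6:00 PM; vehicles 10 ≤ 14; is a home-based business → Late-Night Certificate required.
[R4] is a franchise of a national chain; vehicles 10 ≥ 6 → Standard Certificate required.
[R5] is a home-based business; seating 136 < 150 → General Business Certificate not required.
[R6] offers tattoo or body-art services → exempt from Late-Night Certificate.
[R7] is a home-based business; is a franchise of a national chain (not: is a sole proprietorship) → Home Occupation Permit not required.
[R8] processes customer payments for third parties; seating 136 ≤ 152; vehicles 10 > 6 → Money Transmitter Registration required.
[R9] is a franchise of a national chain; seating 136 > 12 → Annual Permit not required.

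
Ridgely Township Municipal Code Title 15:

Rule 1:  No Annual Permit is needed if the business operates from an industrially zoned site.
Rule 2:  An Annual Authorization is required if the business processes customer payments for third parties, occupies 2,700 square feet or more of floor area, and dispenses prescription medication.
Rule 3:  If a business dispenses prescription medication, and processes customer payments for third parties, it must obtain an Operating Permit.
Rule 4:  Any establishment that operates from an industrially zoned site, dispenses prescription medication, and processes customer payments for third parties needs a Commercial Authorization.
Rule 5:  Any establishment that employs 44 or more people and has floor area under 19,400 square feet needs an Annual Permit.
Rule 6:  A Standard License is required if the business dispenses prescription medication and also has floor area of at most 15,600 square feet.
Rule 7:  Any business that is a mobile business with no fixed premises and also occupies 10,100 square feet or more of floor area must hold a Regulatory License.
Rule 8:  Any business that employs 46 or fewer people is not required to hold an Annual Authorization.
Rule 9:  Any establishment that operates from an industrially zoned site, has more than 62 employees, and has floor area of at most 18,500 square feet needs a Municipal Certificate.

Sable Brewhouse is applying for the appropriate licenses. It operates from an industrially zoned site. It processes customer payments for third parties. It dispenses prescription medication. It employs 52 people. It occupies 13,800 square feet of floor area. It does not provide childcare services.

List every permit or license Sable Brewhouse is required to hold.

Annual Authorization, Commercial Authorization, Operating Permit, Standard License

Rule 1: operates from an industrially zoned site → exempt from Annual Permit.
Rule 2: processes customer payments for third parties; floor area 13,800 square feet ≥ 2,700 square feet; dispenses prescription medication → Annual Authorization required.
Rule 3: dispenses prescription medication; processes customer payments for third parties → Operating Permit required.
Rule 4: operates from an industrially zoned site; dispenses prescription medication; processes customer payments for third parties → Commercial Authorization required.
Rule 5: employees 52 ≥ 44; floor area 13,800 square feet < 19,400 square feet → Annual Permit required.
Rule 6: dispenses prescription medication; floor area 13,800 square feet ≤ 15,600 square feet → Standard License required.
Rule 7: operates from an industrially zoned site (not: is a mobile business with no fixed premises); floor area 13,800 square feet ≥ 10,100 square feet → Regulatory License not required.
Rule 8: employees 52 > 46 → Annual Authorization exemption does not apply.
Rule 9: operates from an industrially zoned site; employees 52 ≤ 62; floor area 13,800 square feet ≤ 18,500 square feet → Municipal Certificate not required.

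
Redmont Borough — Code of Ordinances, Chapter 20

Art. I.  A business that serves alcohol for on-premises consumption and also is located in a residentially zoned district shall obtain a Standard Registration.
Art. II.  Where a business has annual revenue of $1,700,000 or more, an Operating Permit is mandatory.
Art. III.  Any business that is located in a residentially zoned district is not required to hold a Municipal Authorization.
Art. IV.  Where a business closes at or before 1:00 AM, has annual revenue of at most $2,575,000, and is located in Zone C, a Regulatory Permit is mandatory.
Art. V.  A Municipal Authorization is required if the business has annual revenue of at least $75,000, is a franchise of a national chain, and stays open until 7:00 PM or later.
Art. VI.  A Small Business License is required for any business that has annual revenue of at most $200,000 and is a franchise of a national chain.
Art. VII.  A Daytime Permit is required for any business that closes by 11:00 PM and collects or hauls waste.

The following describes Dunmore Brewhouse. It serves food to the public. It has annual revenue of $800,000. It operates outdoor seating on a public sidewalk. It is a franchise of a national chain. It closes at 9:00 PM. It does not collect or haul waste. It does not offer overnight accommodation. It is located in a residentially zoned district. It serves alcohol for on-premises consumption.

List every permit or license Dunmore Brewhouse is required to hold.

Art. I. serves alcohol for on-premises consumption; is located in a residentially zoned district → Standard Registration required.
Art. II. revenue $800,000 < $1,700,000 → Operating Permit not required.
Art. III. is located in a residentially zoned district → exempt from Municipal Authorization.
Art. IV. closes 9:00 PM, at/before 1:00 AM; revenue $800,000 ≤ $2,575,000; is located in a residentially zoned district (not: is located in Zone C) → Regulatory Permit not required.
Art. V. revenue $800,000 ≥ $75,000; is a franchise of a national chain; closes 9:00 PM, after 7:00 PM → Municipal Authorization required.
Art. VI. revenue $800,000 > $200,000; is a franchise of a national chain → Small Business License not required.
Art. VII. closes 9:00 PM, at/before 11:00 PM; does not collect or haul waste → Daytime Permit not required.

Standard Registration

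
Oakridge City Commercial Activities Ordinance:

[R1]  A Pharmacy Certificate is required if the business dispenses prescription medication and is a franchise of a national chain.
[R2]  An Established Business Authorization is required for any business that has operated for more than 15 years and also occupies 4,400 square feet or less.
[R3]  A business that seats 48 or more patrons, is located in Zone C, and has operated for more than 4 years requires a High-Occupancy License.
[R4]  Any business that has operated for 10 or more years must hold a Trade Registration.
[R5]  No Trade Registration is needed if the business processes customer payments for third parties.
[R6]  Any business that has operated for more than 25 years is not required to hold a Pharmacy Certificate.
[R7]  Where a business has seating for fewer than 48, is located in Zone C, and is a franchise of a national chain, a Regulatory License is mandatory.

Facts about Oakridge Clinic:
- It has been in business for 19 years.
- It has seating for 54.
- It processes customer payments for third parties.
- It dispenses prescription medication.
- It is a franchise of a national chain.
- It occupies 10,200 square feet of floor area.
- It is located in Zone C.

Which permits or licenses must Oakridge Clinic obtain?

High-Occupancy License, Pharmacy Certificate

[R1] dispenses prescription medication; is a franchise of a national chain → Pharmacy Certificate required.
[R2] years in business 19 > 15; floor area 10,200 square feet > 4,400 square feet → Established Business Authorization not required.
[R3] seating 54 ≥ 48; is located in Zone C; years in business 19 > 4 → High-Occupancy License required.
[R4] years in business 19 ≥ 10 → Trade Registration required.
[R5] processes customer payments for third parties → exempt from Trade Registration.
[R6] years in business 19 ≤ 25 → Pharmacy Certificate exemption does not apply.
[R7] seating 54 ≥ 48; is located in Zone C; is a franchise of a national chain → Regulatory License not required.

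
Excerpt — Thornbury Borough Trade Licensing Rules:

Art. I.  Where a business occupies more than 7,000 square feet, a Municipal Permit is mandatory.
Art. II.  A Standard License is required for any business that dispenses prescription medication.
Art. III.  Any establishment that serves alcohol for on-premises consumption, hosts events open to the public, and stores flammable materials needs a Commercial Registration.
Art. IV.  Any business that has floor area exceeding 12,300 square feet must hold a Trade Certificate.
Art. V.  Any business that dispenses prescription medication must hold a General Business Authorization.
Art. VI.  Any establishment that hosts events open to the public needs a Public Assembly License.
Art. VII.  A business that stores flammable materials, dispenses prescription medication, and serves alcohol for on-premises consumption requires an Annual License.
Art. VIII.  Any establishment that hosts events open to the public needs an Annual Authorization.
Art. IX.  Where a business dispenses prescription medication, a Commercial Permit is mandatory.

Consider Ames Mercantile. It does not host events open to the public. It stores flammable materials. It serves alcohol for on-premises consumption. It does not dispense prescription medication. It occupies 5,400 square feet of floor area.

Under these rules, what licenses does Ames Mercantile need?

None

Art. I. floor area 5,400 square feet ≤ 7,000 square feet → Municipal Permit not required.
Art. II. does not dispense prescription medication → Standard License not required.
Art. III. serves alcohol for on-premises consumption; does not host events open to the public; stores flammable materials → Commercial Registration not required.
Art. IV. floor area 5,400 square feet ≤ 12,300 square feet → Trade Certificate not required.
Art. V. does not dispense prescription medication → General Business Authorization not required.
Art. VI. does not host events open to the public → Public Assembly License not required.
Art. VII. stores flammable materials; does not dispense prescription medication; serves alcohol for on-premises consumption → Annual License not required.
Art. VIII. does not host events open to the public → Annual Authorization not required.
Art. IX. does not dispense prescription medication → Commercial Permit not required.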